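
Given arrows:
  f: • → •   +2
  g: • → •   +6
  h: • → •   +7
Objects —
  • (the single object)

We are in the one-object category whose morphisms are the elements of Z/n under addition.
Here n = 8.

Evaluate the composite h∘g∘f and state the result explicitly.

Answer: +7

Work:
  0 +2≡2 +6≡0 +7≡7  (mod 8)
composite: +7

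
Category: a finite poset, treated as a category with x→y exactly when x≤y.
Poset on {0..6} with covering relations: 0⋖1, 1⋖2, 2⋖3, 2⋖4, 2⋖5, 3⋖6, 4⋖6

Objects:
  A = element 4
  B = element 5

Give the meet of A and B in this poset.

Answer: A∧B = 2

Work:
{x : x≤A ∧ x≤B} = {0,1,2}  (A=4, B=5)
  0 ≤ 2
  1 ≤ 2
  2 ≤ 2
glb = 2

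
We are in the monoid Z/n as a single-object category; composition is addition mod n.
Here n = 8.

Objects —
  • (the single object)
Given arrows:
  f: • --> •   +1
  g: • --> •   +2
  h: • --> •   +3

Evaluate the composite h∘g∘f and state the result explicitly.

Answer: +6

Derivation:
  0 +1≡1 +2≡3 +3≡6  (mod 8)
result: +6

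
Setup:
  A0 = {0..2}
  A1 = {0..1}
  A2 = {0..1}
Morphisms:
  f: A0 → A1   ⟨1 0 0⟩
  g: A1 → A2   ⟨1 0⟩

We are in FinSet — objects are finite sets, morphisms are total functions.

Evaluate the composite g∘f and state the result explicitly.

  0 f→1 g→0
  1 f→0 g→1
  2 f→0 g→1
⟦path⟧: ⟨0 1 1⟩

Answer: ⟨0 1 1⟩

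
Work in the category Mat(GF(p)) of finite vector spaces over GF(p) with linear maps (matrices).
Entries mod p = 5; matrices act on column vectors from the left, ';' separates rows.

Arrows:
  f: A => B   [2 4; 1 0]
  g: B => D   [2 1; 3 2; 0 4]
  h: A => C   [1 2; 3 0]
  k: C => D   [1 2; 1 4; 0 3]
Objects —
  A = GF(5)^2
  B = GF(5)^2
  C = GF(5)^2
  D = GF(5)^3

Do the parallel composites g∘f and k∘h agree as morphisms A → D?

Answer: DOES NOT COMMUTE

Trace:
Along f;g (path 1):
  e0=(1,0) f=>(2,1) g=>(0,3,4)
  e1=(0,1) f=>(4,0) g=>(3,2,0)
  composite₁ = [0 3; 3 2; 4 0]
Along h;k (path 2):
  e0=(1,0) h=>(1,3) k=>(2,3,4)
  e1=(0,1) h=>(2,0) k=>(2,2,0)
  composite₂ = [2 2; 3 2; 4 0]
Equal? differ; not commutative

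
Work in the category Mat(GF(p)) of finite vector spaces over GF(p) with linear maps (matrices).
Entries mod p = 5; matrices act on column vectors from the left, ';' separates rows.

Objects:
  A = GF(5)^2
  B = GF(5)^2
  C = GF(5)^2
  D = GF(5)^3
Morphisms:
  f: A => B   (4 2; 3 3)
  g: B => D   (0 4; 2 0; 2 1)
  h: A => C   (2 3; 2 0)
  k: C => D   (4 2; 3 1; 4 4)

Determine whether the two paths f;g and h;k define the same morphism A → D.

Answer: COMMUTES

Derivation:
Path 1 = f;g:
  e0=[1,0] f=>[4,3] g=>[2,3,1]
  e1=[0,1] f=>[2,3] g=>[2,4,2]
  composite₁ = (2 2; 3 4; 1 2)
Path 2 = h;k:
  e0=[1,0] h=>[2,2] k=>[2,3,1]
  e1=[0,1] h=>[3,0] k=>[2,4,2]
  composite₂ = (2 2; 3 4; 1 2)
Equal? YES — commutes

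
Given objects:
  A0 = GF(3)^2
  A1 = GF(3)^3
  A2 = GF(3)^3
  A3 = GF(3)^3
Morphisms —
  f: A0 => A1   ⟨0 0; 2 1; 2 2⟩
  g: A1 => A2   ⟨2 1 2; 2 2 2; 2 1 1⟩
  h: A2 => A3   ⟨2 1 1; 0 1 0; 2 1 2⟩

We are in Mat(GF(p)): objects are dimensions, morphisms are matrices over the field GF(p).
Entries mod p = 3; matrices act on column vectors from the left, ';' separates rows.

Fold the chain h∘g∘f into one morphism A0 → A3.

  e0=⟨1,0⟩ f=>⟨0,2,2⟩ g=>⟨0,2,1⟩ h=>⟨0,2,1⟩
  e1=⟨0,1⟩ f=>⟨0,1,2⟩ g=>⟨2,0,0⟩ h=>⟨1,0,1⟩
result: ⟨0 1; 2 0; 1 1⟩

Answer: ⟨0 1; 2 0; 1 1⟩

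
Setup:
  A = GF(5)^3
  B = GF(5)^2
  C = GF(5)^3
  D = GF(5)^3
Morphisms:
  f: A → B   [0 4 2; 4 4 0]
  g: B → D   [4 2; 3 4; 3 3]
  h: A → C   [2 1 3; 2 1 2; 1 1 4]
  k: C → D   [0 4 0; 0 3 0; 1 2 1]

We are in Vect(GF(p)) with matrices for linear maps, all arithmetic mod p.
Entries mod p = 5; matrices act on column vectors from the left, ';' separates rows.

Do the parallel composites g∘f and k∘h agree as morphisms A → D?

Answer: COMMUTES

Trace:
1) trace f;g:
  e0=⟨1,0,0⟩ f→⟨0,4⟩ g→⟨3,1,2⟩
  e1=⟨0,1,0⟩ f→⟨4,4⟩ g→⟨4,3,4⟩
  e2=⟨0,0,1⟩ f→⟨2,0⟩ g→⟨3,1,1⟩
  result₁ = [3 4 3; 1 3 1; 2 4 1]
2) trace h;k:
  e0=⟨1,0,0⟩ h→⟨2,2,1⟩ k→⟨3,1,2⟩
  e1=⟨0,1,0⟩ h→⟨1,1,1⟩ k→⟨4,3,4⟩
  e2=⟨0,0,1⟩ h→⟨3,2,4⟩ k→⟨3,1,1⟩
  result₂ = [3 4 3; 1 3 1; 2 4 1]
Equal? same morphism ✓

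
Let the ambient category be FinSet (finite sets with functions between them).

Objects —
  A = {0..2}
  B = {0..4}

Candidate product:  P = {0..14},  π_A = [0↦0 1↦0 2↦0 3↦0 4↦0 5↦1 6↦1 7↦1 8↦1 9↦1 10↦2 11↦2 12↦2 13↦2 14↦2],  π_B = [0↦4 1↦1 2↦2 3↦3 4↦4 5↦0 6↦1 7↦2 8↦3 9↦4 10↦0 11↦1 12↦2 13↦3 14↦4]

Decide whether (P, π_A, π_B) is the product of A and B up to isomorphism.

Answer: NOT A VALID PRODUCT — duplicate pair at indices 4,0

Work:
|A|·|B| = 3·5 = 15;  |P| = 15
Check the pairing map k ↦ (π_A(k), π_B(k)):
  0 ↦ (0,4)
  1 ↦ (0,1)
  2 ↦ (0,2)
  3 ↦ (0,3)
  4 ↦ (0,4)  ✗ repeats pair of k=0
  5 ↦ (1,0)
  6 ↦ (1,1)
  7 ↦ (1,2)
  8 ↦ (1,3)
  9 ↦ (1,4)
  10 ↦ (2,0)
  11 ↦ (2,1)
  12 ↦ (2,2)
  13 ↦ (2,3)
  14 ↦ (2,4)
distinct pairs in image: 14 / 15 needed
  → (0,4) hit at k=0 and k=4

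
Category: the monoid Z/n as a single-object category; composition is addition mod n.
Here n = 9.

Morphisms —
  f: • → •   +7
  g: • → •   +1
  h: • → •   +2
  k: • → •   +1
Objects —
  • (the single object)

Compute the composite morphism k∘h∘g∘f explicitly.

  0 +7≡7 +1≡8 +2≡1 +1≡2  (mod 9)
composite: +2

Answer: +2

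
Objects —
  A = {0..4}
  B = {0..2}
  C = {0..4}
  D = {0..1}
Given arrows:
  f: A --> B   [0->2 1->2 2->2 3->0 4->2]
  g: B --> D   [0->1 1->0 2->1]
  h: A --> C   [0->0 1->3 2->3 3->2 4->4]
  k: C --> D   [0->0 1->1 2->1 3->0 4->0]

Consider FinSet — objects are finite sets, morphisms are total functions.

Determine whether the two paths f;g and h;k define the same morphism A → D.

Along f;g (path 1):
  0 f-->2 g-->1
  1 f-->2 g-->1
  2 f-->2 g-->1
  3 f-->0 g-->1
  4 f-->2 g-->1
  ⟦path⟧₁ = [0->1 1->1 2->1 3->1 4->1]
Along h;k (path 2):
  0 h-->0 k-->0
  1 h-->3 k-->0
  2 h-->3 k-->0
  3 h-->2 k-->1
  4 h-->4 k-->0
  ⟦path⟧₂ = [0->0 1->0 2->0 3->1 4->0]
Equal? differ; not commutative

Answer: DOES NOT COMMUTE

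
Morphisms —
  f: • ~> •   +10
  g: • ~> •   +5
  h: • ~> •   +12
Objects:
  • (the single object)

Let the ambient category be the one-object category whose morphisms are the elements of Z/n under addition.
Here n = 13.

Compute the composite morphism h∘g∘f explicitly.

  0 +10≡10 +5≡2 +12≡1  (mod 13)
composite: +1

Answer: +1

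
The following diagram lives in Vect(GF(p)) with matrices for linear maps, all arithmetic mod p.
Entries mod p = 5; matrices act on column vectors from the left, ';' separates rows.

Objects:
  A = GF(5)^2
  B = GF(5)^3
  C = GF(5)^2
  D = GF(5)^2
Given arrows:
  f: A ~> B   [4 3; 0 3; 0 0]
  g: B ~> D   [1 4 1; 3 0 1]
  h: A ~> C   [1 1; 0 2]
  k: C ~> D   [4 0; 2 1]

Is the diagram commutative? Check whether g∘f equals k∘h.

Answer: DOES NOT COMMUTE

Trace:
Along f;g (path 1):
  e0=⟨1,0⟩ f~>⟨4,0,0⟩ g~>⟨4,2⟩
  e1=⟨0,1⟩ f~>⟨3,3,0⟩ g~>⟨0,4⟩
  ⟦path⟧₁ = [4 0; 2 4]
Along h;k (path 2):
  e0=⟨1,0⟩ h~>⟨1,0⟩ k~>⟨4,2⟩
  e1=⟨0,1⟩ h~>⟨1,2⟩ k~>⟨4,4⟩
  ⟦path⟧₂ = [4 4; 2 4]
Equal? differ; not commutative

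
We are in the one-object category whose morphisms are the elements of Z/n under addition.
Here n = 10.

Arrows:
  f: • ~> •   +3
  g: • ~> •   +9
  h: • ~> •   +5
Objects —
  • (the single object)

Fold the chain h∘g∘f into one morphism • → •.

  0 +3≡3 +9≡2 +5≡7  (mod 10)
composite: +7

Answer: +7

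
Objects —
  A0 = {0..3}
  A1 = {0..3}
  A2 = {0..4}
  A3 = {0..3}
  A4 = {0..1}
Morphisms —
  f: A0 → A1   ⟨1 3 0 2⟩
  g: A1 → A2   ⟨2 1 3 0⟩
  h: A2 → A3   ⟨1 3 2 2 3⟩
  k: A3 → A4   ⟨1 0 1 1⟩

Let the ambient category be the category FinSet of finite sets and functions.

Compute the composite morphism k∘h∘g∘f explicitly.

Answer: ⟨1 0 1 1⟩

Derivation:
  0 f→1 g→1 h→3 k→1
  1 f→3 g→0 h→1 k→0
  2 f→0 g→2 h→2 k→1
  3 f→2 g→3 h→2 k→1
composite: ⟨1 0 1 1⟩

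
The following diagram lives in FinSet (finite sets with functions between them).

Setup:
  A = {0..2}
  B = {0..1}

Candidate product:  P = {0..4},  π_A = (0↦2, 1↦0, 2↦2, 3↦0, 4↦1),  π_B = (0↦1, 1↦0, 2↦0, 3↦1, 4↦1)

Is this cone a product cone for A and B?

|A|·|B| = 3·2 = 6;  |P| = 5
  → cardinalities differ; no bijection possible.

Answer: NOT A VALID PRODUCT — |P|=5 ≠ |A|·|B|=6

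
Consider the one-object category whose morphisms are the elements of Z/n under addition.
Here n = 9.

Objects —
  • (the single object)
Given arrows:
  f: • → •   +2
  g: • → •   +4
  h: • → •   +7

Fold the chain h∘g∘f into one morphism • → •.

  0 +2≡2 +4≡6 +7≡4  (mod 9)
composite: +4

Answer: +4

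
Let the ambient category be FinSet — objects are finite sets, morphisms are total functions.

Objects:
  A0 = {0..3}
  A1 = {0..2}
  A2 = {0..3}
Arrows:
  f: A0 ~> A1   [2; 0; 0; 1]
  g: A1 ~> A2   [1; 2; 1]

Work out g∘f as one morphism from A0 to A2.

  0 f~>2 g~>1
  1 f~>0 g~>1
  2 f~>0 g~>1
  3 f~>1 g~>2
⟦path⟧: [1; 1; 1; 2]

Answer: [1; 1; 1; 2]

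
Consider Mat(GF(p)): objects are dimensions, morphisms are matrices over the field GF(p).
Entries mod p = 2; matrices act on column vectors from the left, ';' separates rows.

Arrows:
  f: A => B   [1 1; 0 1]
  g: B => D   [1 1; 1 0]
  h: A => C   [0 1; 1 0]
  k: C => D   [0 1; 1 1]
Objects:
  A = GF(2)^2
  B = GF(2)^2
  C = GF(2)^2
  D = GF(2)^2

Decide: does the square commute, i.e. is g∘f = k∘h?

Path 1 = f;g:
  e0=(1,0) f=>(1,0) g=>(1,1)
  e1=(0,1) f=>(1,1) g=>(0,1)
  result₁ = [1 0; 1 1]
Path 2 = h;k:
  e0=(1,0) h=>(0,1) k=>(1,1)
  e1=(0,1) h=>(1,0) k=>(0,1)
  result₂ = [1 0; 1 1]
Equal? equal; square commutes

Answer: COMMUTES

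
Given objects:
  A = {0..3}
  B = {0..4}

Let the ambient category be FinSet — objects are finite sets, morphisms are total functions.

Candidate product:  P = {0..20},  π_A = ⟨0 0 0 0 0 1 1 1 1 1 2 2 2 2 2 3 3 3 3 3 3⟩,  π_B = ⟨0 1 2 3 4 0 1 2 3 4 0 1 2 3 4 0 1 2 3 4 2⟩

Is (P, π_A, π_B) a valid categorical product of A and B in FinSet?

|A|·|B| = 4·5 = 20;  |P| = 21
  → cardinalities differ; no bijection possible.

Answer: NOT A VALID PRODUCT — |P|=21 ≠ |A|·|B|=20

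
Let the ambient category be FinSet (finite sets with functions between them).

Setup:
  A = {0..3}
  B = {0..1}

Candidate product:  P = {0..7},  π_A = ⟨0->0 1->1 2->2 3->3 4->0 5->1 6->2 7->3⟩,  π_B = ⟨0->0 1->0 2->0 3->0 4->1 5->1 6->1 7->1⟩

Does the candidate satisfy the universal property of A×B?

|A|·|B| = 4·2 = 8;  |P| = 8
Check the pairing map k ↦ (π_A(k), π_B(k)):
  0 -> (0,0)
  1 -> (1,0)
  2 -> (2,0)
  3 -> (3,0)
  4 -> (0,1)
  5 -> (1,1)
  6 -> (2,1)
  7 -> (3,1)
distinct pairs in image: 8 / 8 needed
  → bijection onto A×B; projections well-typed.

Answer: VALID PRODUCT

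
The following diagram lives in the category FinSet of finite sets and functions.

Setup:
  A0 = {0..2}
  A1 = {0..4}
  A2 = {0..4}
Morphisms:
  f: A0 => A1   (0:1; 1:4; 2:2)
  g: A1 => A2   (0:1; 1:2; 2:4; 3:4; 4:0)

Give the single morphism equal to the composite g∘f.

Answer: (0:2; 1:0; 2:4)

Work:
  0 f=>1 g=>2
  1 f=>4 g=>0
  2 f=>2 g=>4
composite: (0:2; 1:0; 2:4)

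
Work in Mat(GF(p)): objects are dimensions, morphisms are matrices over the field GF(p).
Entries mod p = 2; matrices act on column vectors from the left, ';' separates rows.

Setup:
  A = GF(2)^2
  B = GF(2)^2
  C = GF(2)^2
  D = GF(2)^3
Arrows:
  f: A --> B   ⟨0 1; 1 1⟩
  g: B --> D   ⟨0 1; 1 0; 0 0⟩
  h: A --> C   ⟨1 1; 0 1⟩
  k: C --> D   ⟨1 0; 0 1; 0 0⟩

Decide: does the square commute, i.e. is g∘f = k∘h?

Answer: COMMUTES

Trace:
Along f;g (path 1):
  e0=[1,0] f-->[0,1] g-->[1,0,0]
  e1=[0,1] f-->[1,1] g-->[1,1,0]
  ⟦path⟧₁ = ⟨1 1; 0 1; 0 0⟩
Along h;k (path 2):
  e0=[1,0] h-->[1,0] k-->[1,0,0]
  e1=[0,1] h-->[1,1] k-->[1,1,0]
  ⟦path⟧₂ = ⟨1 1; 0 1; 0 0⟩
Equal? same morphism ✓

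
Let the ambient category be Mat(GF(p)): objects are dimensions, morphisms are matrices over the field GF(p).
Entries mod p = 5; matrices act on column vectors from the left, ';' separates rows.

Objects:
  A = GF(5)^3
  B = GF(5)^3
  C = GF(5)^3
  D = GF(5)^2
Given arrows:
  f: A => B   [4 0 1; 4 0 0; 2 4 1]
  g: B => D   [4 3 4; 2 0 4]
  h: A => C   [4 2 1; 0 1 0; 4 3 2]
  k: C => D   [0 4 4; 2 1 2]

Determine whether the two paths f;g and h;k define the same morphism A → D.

Along f;g (path 1):
  e0=⟨1,0,0⟩ f=>⟨4,4,2⟩ g=>⟨1,1⟩
  e1=⟨0,1,0⟩ f=>⟨0,0,4⟩ g=>⟨1,1⟩
  e2=⟨0,0,1⟩ f=>⟨1,0,1⟩ g=>⟨3,1⟩
  composite₁ = [1 1 3; 1 1 1]
Along h;k (path 2):
  e0=⟨1,0,0⟩ h=>⟨4,0,4⟩ k=>⟨1,1⟩
  e1=⟨0,1,0⟩ h=>⟨2,1,3⟩ k=>⟨1,1⟩
  e2=⟨0,0,1⟩ h=>⟨1,0,2⟩ k=>⟨3,1⟩
  composite₂ = [1 1 3; 1 1 1]
Equal? YES — commutes

Answer: COMMUTES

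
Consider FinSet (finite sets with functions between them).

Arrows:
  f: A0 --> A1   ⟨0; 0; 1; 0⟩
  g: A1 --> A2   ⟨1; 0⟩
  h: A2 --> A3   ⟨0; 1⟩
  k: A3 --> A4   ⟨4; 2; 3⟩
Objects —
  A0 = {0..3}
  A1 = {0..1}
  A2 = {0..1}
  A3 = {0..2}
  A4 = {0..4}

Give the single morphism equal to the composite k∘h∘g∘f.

Answer: ⟨2; 2; 4; 2⟩

Trace:
  0 f-->0 g-->1 h-->1 k-->2
  1 f-->0 g-->1 h-->1 k-->2
  2 f-->1 g-->0 h-->0 k-->4
  3 f-->0 g-->1 h-->1 k-->2
composite: ⟨2; 2; 4; 2⟩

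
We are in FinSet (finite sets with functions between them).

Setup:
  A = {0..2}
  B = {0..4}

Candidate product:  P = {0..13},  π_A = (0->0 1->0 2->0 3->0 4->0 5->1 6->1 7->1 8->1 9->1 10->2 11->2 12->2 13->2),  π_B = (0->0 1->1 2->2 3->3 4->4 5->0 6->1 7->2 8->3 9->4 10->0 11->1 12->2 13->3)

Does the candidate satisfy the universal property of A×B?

|A|·|B| = 3·5 = 15;  |P| = 14
  → cardinalities differ; no bijection possible.

Answer: NOT A VALID PRODUCT — |P|=14 ≠ |A|·|B|=15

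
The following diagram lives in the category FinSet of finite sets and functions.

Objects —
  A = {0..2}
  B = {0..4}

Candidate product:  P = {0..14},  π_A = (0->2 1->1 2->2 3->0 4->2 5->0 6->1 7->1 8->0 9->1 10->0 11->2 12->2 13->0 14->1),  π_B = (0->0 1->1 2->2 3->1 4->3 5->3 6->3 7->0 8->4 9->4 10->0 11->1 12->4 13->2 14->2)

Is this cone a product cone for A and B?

|A|·|B| = 3·5 = 15;  |P| = 15
Check the pairing map k ↦ (π_A(k), π_B(k)):
  0 -> (2,0)
  1 -> (1,1)
  2 -> (2,2)
  3 -> (0,1)
  4 -> (2,3)
  5 -> (0,3)
  6 -> (1,3)
  7 -> (1,0)
  8 -> (0,4)
  9 -> (1,4)
  10 -> (0,0)
  11 -> (2,1)
  12 -> (2,4)
  13 -> (0,2)
  14 -> (1,2)
distinct pairs in image: 15 / 15 needed
  → bijection onto A×B; projections well-typed.

Answer: VALID PRODUCT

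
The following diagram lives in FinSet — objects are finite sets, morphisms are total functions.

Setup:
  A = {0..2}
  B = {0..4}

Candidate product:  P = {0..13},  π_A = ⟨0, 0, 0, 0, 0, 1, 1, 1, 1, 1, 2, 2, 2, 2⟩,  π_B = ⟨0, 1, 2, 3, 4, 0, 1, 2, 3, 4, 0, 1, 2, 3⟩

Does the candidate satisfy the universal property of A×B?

Answer: NOT A VALID PRODUCT — |P|=14 ≠ |A|·|B|=15

Derivation:
|A|·|B| = 3·5 = 15;  |P| = 14
  → cardinalities differ; no bijection possible.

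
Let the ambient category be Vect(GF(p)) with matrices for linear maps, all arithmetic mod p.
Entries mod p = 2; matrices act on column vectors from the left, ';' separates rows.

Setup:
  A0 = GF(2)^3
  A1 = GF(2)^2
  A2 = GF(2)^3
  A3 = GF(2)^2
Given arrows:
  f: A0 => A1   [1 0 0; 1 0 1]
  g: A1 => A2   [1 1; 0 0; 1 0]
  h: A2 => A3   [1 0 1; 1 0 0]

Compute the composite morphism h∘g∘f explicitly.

  e0=(1,0,0) f=>(1,1) g=>(0,0,1) h=>(1,0)
  e1=(0,1,0) f=>(0,0) g=>(0,0,0) h=>(0,0)
  e2=(0,0,1) f=>(0,1) g=>(1,0,0) h=>(1,1)
⟦path⟧: [1 0 1; 0 0 1]

Answer: [1 0 1; 0 0 1]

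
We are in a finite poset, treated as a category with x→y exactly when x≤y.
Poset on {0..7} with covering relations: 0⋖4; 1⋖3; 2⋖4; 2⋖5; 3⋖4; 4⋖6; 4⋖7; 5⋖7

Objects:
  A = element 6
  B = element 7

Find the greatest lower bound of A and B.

Answer: A∧B = 4

Trace:
{x : x<=A ∧ x<=B} = {0,1,2,3,4}  (A=6, B=7)
  0 <= 4
  1 <= 4
  2 <= 4
  3 <= 4
  4 <= 4
glb = 4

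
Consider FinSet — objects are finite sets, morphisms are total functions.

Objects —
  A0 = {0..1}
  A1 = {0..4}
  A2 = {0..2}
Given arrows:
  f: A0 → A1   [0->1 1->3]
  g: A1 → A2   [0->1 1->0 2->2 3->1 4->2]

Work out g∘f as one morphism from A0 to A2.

  0 f→1 g→0
  1 f→3 g→1
⟦path⟧: [0->0 1->1]

Answer: [0->0 1->1]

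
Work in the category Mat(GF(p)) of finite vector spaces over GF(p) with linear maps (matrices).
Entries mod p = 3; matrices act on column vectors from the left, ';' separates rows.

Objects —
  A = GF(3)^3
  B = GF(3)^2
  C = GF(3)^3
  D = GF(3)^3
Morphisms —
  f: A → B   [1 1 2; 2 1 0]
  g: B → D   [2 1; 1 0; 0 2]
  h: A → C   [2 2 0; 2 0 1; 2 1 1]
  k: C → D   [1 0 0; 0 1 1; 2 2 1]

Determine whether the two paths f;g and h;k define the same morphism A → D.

1) trace f;g:
  e0=[1,0,0] f→[1,2] g→[1,1,1]
  e1=[0,1,0] f→[1,1] g→[0,1,2]
  e2=[0,0,1] f→[2,0] g→[1,2,0]
  ⟦path⟧₁ = [1 0 1; 1 1 2; 1 2 0]
2) trace h;k:
  e0=[1,0,0] h→[2,2,2] k→[2,1,1]
  e1=[0,1,0] h→[2,0,1] k→[2,1,2]
  e2=[0,0,1] h→[0,1,1] k→[0,2,0]
  ⟦path⟧₂ = [2 2 0; 1 1 2; 1 2 0]
Equal? differ; not commutative

Answer: DOES NOT COMMUTE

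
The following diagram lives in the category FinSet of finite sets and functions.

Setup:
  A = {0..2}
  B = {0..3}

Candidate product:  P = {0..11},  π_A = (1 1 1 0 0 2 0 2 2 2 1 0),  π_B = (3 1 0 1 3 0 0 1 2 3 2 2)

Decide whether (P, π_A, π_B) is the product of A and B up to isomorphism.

|A|·|B| = 3·4 = 12;  |P| = 12
Check the pairing map k ↦ (π_A(k), π_B(k)):
  0 -> (1,3)
  1 -> (1,1)
  2 -> (1,0)
  3 -> (0,1)
  4 -> (0,3)
  5 -> (2,0)
  6 -> (0,0)
  7 -> (2,1)
  8 -> (2,2)
  9 -> (2,3)
  10 -> (1,2)
  11 -> (0,2)
distinct pairs in image: 12 / 12 needed
  → bijection onto A×B; projections well-typed.

Answer: VALID PRODUCT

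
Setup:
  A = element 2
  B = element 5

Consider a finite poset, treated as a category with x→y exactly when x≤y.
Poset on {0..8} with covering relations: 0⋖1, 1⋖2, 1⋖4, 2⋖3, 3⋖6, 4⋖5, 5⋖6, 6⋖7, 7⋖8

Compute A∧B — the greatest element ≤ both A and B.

Answer: A∧B = 1

Derivation:
Common predecessors of 2,5: {0,1}
  0 <= 1
  1 <= 1
glb = 1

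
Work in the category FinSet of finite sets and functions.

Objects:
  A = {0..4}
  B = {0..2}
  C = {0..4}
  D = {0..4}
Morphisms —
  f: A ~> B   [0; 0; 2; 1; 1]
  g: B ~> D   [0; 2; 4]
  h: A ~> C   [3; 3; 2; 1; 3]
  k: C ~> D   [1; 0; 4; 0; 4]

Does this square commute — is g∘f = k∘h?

Answer: DOES NOT COMMUTE

Derivation:
1) trace f;g:
  0 f~>0 g~>0
  1 f~>0 g~>0
  2 f~>2 g~>4
  3 f~>1 g~>2
  4 f~>1 g~>2
  result₁ = [0; 0; 4; 2; 2]
2) trace h;k:
  0 h~>3 k~>0
  1 h~>3 k~>0
  2 h~>2 k~>4
  3 h~>1 k~>0
  4 h~>3 k~>0
  result₂ = [0; 0; 4; 0; 0]
Equal? differ; not commutative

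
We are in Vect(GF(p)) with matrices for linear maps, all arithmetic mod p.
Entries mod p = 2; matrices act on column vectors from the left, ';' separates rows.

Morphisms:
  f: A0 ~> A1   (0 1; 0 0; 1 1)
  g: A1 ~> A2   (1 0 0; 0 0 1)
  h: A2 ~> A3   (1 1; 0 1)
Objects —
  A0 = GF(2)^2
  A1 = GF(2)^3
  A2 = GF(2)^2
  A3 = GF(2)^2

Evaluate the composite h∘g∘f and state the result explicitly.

Answer: (1 0; 1 1)

Derivation:
  e0=⟨1,0⟩ f~>⟨0,0,1⟩ g~>⟨0,1⟩ h~>⟨1,1⟩
  e1=⟨0,1⟩ f~>⟨1,0,1⟩ g~>⟨1,1⟩ h~>⟨0,1⟩
⟦path⟧: (1 0; 1 1)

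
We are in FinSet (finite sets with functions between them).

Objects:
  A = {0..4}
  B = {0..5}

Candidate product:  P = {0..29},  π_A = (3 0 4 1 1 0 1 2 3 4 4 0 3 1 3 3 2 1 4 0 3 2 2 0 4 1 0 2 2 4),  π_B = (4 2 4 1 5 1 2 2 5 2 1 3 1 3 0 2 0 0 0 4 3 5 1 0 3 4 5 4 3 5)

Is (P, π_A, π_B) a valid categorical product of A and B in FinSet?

Answer: VALID PRODUCT

Trace:
|A|·|B| = 5·6 = 30;  |P| = 30
Check the pairing map k ↦ (π_A(k), π_B(k)):
  0 -> (3,4)
  1 -> (0,2)
  2 -> (4,4)
  3 -> (1,1)
  4 -> (1,5)
  5 -> (0,1)
  6 -> (1,2)
  7 -> (2,2)
  8 -> (3,5)
  9 -> (4,2)
  10 -> (4,1)
  11 -> (0,3)
  12 -> (3,1)
  13 -> (1,3)
  14 -> (3,0)
  15 -> (3,2)
  16 -> (2,0)
  17 -> (1,0)
  18 -> (4,0)
  19 -> (0,4)
  20 -> (3,3)
  21 -> (2,5)
  22 -> (2,1)
  23 -> (0,0)
  24 -> (4,3)
  25 -> (1,4)
  26 -> (0,5)
  27 -> (2,4)
  28 -> (2,3)
  29 -> (4,5)
distinct pairs in image: 30 / 30 needed
  → bijection onto A×B; projections well-typed.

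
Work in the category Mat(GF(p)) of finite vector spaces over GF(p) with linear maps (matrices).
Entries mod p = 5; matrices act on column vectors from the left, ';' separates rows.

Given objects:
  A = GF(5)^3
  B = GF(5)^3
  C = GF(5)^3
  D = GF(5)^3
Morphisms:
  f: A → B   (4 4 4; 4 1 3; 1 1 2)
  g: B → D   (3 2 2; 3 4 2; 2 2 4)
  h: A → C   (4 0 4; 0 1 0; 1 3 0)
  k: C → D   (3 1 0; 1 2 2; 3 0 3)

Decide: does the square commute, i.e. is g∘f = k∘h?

Answer: DOES NOT COMMUTE

Derivation:
Along f;g (path 1):
  e0=(1,0,0) f→(4,4,1) g→(2,0,0)
  e1=(0,1,0) f→(4,1,1) g→(1,3,4)
  e2=(0,0,1) f→(4,3,2) g→(2,3,2)
  composite₁ = (2 1 2; 0 3 3; 0 4 2)
Along h;k (path 2):
  e0=(1,0,0) h→(4,0,1) k→(2,1,0)
  e1=(0,1,0) h→(0,1,3) k→(1,3,4)
  e2=(0,0,1) h→(4,0,0) k→(2,4,2)
  composite₂ = (2 1 2; 1 3 4; 0 4 2)
Equal? differ; not commutative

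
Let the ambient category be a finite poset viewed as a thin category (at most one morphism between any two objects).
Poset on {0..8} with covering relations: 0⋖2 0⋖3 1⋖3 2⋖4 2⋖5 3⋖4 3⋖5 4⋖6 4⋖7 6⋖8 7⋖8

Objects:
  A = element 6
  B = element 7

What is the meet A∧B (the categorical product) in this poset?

Answer: A∧B = 4

Work:
Common predecessors of 6,7: {0,1,2,3,4}
  0 ≤ 4
  1 ≤ 4
  2 ≤ 4
  3 ≤ 4
  4 ≤ 4
glb = 4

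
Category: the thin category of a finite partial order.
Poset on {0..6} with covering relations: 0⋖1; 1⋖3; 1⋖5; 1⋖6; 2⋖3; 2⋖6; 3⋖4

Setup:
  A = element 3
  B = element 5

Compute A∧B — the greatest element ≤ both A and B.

Common predecessors of 3,5: {0,1}
  0 ⊑ 1
  1 ⊑ 1
glb = 1

Answer: A∧B = 1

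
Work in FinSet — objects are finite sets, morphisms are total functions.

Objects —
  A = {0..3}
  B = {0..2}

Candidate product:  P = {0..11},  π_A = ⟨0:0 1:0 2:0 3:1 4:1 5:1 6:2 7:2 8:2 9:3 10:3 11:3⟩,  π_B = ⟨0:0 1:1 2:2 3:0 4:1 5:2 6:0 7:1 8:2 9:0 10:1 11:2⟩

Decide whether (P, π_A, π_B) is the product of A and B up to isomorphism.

|A|·|B| = 4·3 = 12;  |P| = 12
Check the pairing map k ↦ (π_A(k), π_B(k)):
  0 : (0,0)
  1 : (0,1)
  2 : (0,2)
  3 : (1,0)
  4 : (1,1)
  5 : (1,2)
  6 : (2,0)
  7 : (2,1)
  8 : (2,2)
  9 : (3,0)
  10 : (3,1)
  11 : (3,2)
distinct pairs in image: 12 / 12 needed
  → bijection onto A×B; projections well-typed.

Answer: VALID PRODUCT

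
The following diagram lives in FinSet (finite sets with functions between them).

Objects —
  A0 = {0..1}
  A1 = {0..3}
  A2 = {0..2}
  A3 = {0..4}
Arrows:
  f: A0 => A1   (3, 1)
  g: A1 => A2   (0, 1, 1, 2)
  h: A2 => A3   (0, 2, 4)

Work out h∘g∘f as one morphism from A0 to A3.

  0 f=>3 g=>2 h=>4
  1 f=>1 g=>1 h=>2
⟦path⟧: (4, 2)

Answer: (4, 2)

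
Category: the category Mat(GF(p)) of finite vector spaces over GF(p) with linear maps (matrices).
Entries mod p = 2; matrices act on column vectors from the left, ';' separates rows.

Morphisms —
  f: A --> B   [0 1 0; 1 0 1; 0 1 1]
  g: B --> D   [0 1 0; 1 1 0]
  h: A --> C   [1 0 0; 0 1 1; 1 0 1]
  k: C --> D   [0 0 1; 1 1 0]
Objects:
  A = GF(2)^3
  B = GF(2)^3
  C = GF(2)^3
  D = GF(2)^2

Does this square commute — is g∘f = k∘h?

Answer: COMMUTES

Trace:
Along f;g (path 1):
  e0=[1,0,0] f-->[0,1,0] g-->[1,1]
  e1=[0,1,0] f-->[1,0,1] g-->[0,1]
  e2=[0,0,1] f-->[0,1,1] g-->[1,1]
  composite₁ = [1 0 1; 1 1 1]
Along h;k (path 2):
  e0=[1,0,0] h-->[1,0,1] k-->[1,1]
  e1=[0,1,0] h-->[0,1,0] k-->[0,1]
  e2=[0,0,1] h-->[0,1,1] k-->[1,1]
  composite₂ = [1 0 1; 1 1 1]
Equal? equal; square commutes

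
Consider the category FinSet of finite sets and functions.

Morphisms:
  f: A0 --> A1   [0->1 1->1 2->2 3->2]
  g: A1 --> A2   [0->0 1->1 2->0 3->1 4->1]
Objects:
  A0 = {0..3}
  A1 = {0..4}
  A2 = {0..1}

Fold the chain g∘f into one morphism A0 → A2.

  0 f-->1 g-->1
  1 f-->1 g-->1
  2 f-->2 g-->0
  3 f-->2 g-->0
⟦path⟧: [0->1 1->1 2->0 3->0]

Answer: [0->1 1->1 2->0 3->0]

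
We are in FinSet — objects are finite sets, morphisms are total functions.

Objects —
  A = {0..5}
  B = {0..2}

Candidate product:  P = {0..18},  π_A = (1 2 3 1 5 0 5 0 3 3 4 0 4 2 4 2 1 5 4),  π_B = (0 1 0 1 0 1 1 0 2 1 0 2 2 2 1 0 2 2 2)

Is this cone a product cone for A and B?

|A|·|B| = 6·3 = 18;  |P| = 19
  → cardinalities differ; no bijection possible.

Answer: NOT A VALID PRODUCT — |P|=19 ≠ |A|·|B|=18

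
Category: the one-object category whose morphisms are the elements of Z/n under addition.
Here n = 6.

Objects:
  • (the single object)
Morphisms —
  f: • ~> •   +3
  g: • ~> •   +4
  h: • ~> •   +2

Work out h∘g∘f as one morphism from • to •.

Answer: +3

Derivation:
  0 +3≡3 +4≡1 +2≡3  (mod 6)
composite: +3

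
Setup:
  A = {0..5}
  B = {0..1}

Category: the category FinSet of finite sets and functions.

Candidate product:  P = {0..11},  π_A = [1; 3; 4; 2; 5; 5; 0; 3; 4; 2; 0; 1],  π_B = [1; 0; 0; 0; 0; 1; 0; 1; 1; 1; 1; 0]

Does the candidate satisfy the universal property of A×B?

|A|·|B| = 6·2 = 12;  |P| = 12
Check the pairing map k ↦ (π_A(k), π_B(k)):
  0 : (1,1)
  1 : (3,0)
  2 : (4,0)
  3 : (2,0)
  4 : (5,0)
  5 : (5,1)
  6 : (0,0)
  7 : (3,1)
  8 : (4,1)
  9 : (2,1)
  10 : (0,1)
  11 : (1,0)
distinct pairs in image: 12 / 12 needed
  → bijection onto A×B; projections well-typed.

Answer: VALID PRODUCT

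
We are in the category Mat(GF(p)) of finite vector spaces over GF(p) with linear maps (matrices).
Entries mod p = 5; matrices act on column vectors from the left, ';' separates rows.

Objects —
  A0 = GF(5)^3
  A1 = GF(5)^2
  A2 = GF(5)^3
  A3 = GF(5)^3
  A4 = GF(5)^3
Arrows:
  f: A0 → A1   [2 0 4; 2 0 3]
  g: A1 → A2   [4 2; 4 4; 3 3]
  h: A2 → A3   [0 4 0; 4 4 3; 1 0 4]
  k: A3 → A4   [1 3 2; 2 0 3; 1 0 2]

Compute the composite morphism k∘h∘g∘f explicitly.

  e0=⟨1,0,0⟩ f→⟨2,2⟩ g→⟨2,1,2⟩ h→⟨4,3,0⟩ k→⟨3,3,4⟩
  e1=⟨0,1,0⟩ f→⟨0,0⟩ g→⟨0,0,0⟩ h→⟨0,0,0⟩ k→⟨0,0,0⟩
  e2=⟨0,0,1⟩ f→⟨4,3⟩ g→⟨2,3,1⟩ h→⟨2,3,1⟩ k→⟨3,2,4⟩
composite: [3 0 3; 3 0 2; 4 0 4]

Answer: [3 0 3; 3 0 2; 4 0 4]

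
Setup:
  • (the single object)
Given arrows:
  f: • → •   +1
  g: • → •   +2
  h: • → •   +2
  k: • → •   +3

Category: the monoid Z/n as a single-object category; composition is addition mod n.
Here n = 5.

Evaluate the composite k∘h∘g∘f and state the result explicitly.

  0 +1≡1 +2≡3 +2≡0 +3≡3  (mod 5)
⟦path⟧: +3

Answer: +3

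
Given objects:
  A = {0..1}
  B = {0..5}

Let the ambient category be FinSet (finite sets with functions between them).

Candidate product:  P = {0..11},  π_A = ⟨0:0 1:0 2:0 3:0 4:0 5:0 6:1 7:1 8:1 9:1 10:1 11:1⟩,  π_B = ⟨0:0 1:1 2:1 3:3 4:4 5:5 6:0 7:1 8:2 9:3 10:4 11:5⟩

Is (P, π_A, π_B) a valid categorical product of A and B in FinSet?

|A|·|B| = 2·6 = 12;  |P| = 12
Check the pairing map k ↦ (π_A(k), π_B(k)):
  0 : (0,0)
  1 : (0,1)
  2 : (0,1)  ✗ repeats pair of k=1
  3 : (0,3)
  4 : (0,4)
  5 : (0,5)
  6 : (1,0)
  7 : (1,1)
  8 : (1,2)
  9 : (1,3)
  10 : (1,4)
  11 : (1,5)
distinct pairs in image: 11 / 12 needed
  → (0,1) hit at k=1 and k=2

Answer: NOT A VALID PRODUCT — duplicate pair at indices 1,2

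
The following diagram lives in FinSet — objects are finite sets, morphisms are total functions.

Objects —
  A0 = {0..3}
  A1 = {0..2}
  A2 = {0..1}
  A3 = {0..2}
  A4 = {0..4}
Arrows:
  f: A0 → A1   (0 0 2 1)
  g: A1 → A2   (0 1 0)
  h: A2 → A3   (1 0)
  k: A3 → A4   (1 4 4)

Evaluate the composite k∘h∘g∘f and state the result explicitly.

Answer: (4 4 4 1)

Work:
  0 f→0 g→0 h→1 k→4
  1 f→0 g→0 h→1 k→4
  2 f→2 g→0 h→1 k→4
  3 f→1 g→1 h→0 k→1
⟦path⟧: (4 4 4 1)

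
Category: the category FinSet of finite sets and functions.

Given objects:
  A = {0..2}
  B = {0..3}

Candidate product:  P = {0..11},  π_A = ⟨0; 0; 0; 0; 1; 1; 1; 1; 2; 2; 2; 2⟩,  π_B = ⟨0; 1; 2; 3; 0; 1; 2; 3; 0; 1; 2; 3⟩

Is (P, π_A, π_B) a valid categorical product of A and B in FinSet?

|A|·|B| = 3·4 = 12;  |P| = 12
Check the pairing map k ↦ (π_A(k), π_B(k)):
  0 : (0,0)
  1 : (0,1)
  2 : (0,2)
  3 : (0,3)
  4 : (1,0)
  5 : (1,1)
  6 : (1,2)
  7 : (1,3)
  8 : (2,0)
  9 : (2,1)
  10 : (2,2)
  11 : (2,3)
distinct pairs in image: 12 / 12 needed
  → bijection onto A×B; projections well-typed.

Answer: VALID PRODUCT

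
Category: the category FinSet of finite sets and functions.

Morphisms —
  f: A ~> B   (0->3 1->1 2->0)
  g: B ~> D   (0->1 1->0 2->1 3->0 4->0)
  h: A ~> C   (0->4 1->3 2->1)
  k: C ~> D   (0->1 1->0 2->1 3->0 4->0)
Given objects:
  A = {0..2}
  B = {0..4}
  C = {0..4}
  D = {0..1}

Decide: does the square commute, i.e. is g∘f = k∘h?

Path 1 = f;g:
  0 f~>3 g~>0
  1 f~>1 g~>0
  2 f~>0 g~>1
  result₁ = (0->0 1->0 2->1)
Path 2 = h;k:
  0 h~>4 k~>0
  1 h~>3 k~>0
  2 h~>1 k~>0
  result₂ = (0->0 1->0 2->0)
Equal? NO — does not commute

Answer: DOES NOT COMMUTE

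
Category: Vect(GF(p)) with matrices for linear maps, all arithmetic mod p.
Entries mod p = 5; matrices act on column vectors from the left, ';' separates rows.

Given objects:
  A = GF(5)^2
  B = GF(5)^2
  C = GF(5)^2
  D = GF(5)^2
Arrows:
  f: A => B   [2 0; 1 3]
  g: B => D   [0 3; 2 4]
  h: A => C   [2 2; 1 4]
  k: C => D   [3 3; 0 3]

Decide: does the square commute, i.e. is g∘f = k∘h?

Along f;g (path 1):
  e0=[1,0] f=>[2,1] g=>[3,3]
  e1=[0,1] f=>[0,3] g=>[4,2]
  ⟦path⟧₁ = [3 4; 3 2]
Along h;k (path 2):
  e0=[1,0] h=>[2,1] k=>[4,3]
  e1=[0,1] h=>[2,4] k=>[3,2]
  ⟦path⟧₂ = [4 3; 3 2]
Equal? NO — does not commute

Answer: DOES NOT COMMUTE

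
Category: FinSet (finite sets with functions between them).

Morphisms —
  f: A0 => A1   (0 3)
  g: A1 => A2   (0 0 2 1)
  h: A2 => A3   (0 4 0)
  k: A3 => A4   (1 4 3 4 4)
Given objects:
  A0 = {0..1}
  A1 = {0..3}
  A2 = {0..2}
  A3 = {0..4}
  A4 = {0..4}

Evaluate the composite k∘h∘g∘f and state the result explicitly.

  0 f=>0 g=>0 h=>0 k=>1
  1 f=>3 g=>1 h=>4 k=>4
result: (1 4)

Answer: (1 4)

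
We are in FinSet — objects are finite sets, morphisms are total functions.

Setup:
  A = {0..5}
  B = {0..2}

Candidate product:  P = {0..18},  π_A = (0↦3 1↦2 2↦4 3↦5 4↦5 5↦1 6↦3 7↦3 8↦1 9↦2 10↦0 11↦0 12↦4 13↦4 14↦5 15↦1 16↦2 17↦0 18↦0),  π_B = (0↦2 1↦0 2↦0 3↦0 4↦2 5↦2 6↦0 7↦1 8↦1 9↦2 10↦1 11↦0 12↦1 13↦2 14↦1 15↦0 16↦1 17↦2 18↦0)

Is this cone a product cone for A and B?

Answer: NOT A VALID PRODUCT — |P|=19 ≠ |A|·|B|=18

Derivation:
|A|·|B| = 6·3 = 18;  |P| = 19
  → cardinalities differ; no bijection possible.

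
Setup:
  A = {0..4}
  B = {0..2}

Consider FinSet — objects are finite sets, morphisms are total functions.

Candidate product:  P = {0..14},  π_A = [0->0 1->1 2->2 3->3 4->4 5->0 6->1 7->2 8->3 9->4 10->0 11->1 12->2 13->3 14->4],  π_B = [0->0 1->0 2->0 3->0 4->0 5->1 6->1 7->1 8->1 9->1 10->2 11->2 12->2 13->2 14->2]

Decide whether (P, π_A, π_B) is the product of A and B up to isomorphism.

|A|·|B| = 5·3 = 15;  |P| = 15
Check the pairing map k ↦ (π_A(k), π_B(k)):
  0 -> (0,0)
  1 -> (1,0)
  2 -> (2,0)
  3 -> (3,0)
  4 -> (4,0)
  5 -> (0,1)
  6 -> (1,1)
  7 -> (2,1)
  8 -> (3,1)
  9 -> (4,1)
  10 -> (0,2)
  11 -> (1,2)
  12 -> (2,2)
  13 -> (3,2)
  14 -> (4,2)
distinct pairs in image: 15 / 15 needed
  → bijection onto A×B; projections well-typed.

Answer: VALID PRODUCT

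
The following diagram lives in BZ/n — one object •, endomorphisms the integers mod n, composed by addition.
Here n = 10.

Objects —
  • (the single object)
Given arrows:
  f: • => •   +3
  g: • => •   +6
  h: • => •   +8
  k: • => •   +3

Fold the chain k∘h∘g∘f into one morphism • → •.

Answer: +0

Work:
  0 +3≡3 +6≡9 +8≡7 +3≡0  (mod 10)
composite: +0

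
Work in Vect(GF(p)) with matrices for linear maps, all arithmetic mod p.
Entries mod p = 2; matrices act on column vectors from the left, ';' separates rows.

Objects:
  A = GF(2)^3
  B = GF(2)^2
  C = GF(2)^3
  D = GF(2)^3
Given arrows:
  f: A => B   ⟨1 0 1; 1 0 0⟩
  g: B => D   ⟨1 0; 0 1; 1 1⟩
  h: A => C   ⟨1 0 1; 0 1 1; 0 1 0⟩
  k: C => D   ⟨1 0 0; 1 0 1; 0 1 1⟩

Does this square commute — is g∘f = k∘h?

Path 1 = f;g:
  e0=⟨1,0,0⟩ f=>⟨1,1⟩ g=>⟨1,1,0⟩
  e1=⟨0,1,0⟩ f=>⟨0,0⟩ g=>⟨0,0,0⟩
  e2=⟨0,0,1⟩ f=>⟨1,0⟩ g=>⟨1,0,1⟩
  result₁ = ⟨1 0 1; 1 0 0; 0 0 1⟩
Path 2 = h;k:
  e0=⟨1,0,0⟩ h=>⟨1,0,0⟩ k=>⟨1,1,0⟩
  e1=⟨0,1,0⟩ h=>⟨0,1,1⟩ k=>⟨0,1,0⟩
  e2=⟨0,0,1⟩ h=>⟨1,1,0⟩ k=>⟨1,1,1⟩
  result₂ = ⟨1 0 1; 1 1 1; 0 0 1⟩
Equal? differ; not commutative

Answer: DOES NOT COMMUTE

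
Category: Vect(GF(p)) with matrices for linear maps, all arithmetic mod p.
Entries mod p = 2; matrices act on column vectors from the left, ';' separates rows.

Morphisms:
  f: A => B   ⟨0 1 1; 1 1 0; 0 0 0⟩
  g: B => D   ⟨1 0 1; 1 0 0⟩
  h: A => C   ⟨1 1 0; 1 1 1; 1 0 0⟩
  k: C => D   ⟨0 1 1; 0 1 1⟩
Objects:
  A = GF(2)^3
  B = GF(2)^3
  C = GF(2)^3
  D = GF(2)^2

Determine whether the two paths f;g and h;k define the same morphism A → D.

Answer: COMMUTES

Work:
1) trace f;g:
  e0=⟨1,0,0⟩ f=>⟨0,1,0⟩ g=>⟨0,0⟩
  e1=⟨0,1,0⟩ f=>⟨1,1,0⟩ g=>⟨1,1⟩
  e2=⟨0,0,1⟩ f=>⟨1,0,0⟩ g=>⟨1,1⟩
  composite₁ = ⟨0 1 1; 0 1 1⟩
2) trace h;k:
  e0=⟨1,0,0⟩ h=>⟨1,1,1⟩ k=>⟨0,0⟩
  e1=⟨0,1,0⟩ h=>⟨1,1,0⟩ k=>⟨1,1⟩
  e2=⟨0,0,1⟩ h=>⟨0,1,0⟩ k=>⟨1,1⟩
  composite₂ = ⟨0 1 1; 0 1 1⟩
Equal? equal; square commutes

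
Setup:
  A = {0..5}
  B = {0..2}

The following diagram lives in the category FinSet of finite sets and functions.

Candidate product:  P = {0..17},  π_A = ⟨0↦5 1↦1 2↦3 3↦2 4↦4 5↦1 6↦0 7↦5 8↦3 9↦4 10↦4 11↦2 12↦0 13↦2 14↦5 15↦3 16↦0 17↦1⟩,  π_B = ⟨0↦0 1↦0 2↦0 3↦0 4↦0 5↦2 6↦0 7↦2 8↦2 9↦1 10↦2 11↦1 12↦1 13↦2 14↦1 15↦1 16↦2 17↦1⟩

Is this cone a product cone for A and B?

|A|·|B| = 6·3 = 18;  |P| = 18
Check the pairing map k ↦ (π_A(k), π_B(k)):
  0 ↦ (5,0)
  1 ↦ (1,0)
  2 ↦ (3,0)
  3 ↦ (2,0)
  4 ↦ (4,0)
  5 ↦ (1,2)
  6 ↦ (0,0)
  7 ↦ (5,2)
  8 ↦ (3,2)
  9 ↦ (4,1)
  10 ↦ (4,2)
  11 ↦ (2,1)
  12 ↦ (0,1)
  13 ↦ (2,2)
  14 ↦ (5,1)
  15 ↦ (3,1)
  16 ↦ (0,2)
  17 ↦ (1,1)
distinct pairs in image: 18 / 18 needed
  → bijection onto A×B; projections well-typed.

Answer: VALID PRODUCT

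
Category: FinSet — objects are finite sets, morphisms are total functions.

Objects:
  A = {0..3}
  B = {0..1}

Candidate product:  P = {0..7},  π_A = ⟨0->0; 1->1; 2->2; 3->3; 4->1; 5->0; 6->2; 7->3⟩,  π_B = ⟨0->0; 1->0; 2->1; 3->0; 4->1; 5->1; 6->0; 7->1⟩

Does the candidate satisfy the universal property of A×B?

Answer: VALID PRODUCT

Work:
|A|·|B| = 4·2 = 8;  |P| = 8
Check the pairing map k ↦ (π_A(k), π_B(k)):
  0 -> (0,0)
  1 -> (1,0)
  2 -> (2,1)
  3 -> (3,0)
  4 -> (1,1)
  5 -> (0,1)
  6 -> (2,0)
  7 -> (3,1)
distinct pairs in image: 8 / 8 needed
  → bijection onto A×B; projections well-typed.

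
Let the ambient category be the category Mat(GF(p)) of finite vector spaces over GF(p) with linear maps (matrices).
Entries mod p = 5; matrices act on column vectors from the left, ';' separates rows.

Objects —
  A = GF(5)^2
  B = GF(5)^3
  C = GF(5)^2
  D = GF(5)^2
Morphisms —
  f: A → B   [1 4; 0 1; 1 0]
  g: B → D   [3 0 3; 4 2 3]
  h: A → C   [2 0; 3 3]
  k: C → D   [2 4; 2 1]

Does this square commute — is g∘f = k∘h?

1) trace f;g:
  e0=(1,0) f→(1,0,1) g→(1,2)
  e1=(0,1) f→(4,1,0) g→(2,3)
  ⟦path⟧₁ = [1 2; 2 3]
2) trace h;k:
  e0=(1,0) h→(2,3) k→(1,2)
  e1=(0,1) h→(0,3) k→(2,3)
  ⟦path⟧₂ = [1 2; 2 3]
Equal? equal; square commutes

Answer: COMMUTES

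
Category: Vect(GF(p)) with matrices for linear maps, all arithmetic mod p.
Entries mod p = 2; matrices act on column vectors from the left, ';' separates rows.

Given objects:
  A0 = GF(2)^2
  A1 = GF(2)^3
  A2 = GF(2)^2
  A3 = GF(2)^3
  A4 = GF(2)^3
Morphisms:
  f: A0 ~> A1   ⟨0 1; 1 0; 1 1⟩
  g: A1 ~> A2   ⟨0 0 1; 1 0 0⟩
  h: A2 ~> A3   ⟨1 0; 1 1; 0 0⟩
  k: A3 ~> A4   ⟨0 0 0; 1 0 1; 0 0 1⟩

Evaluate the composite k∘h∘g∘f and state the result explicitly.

  e0=[1,0] f~>[0,1,1] g~>[1,0] h~>[1,1,0] k~>[0,1,0]
  e1=[0,1] f~>[1,0,1] g~>[1,1] h~>[1,0,0] k~>[0,1,0]
⟦path⟧: ⟨0 0; 1 1; 0 0⟩

Answer: ⟨0 0; 1 1; 0 0⟩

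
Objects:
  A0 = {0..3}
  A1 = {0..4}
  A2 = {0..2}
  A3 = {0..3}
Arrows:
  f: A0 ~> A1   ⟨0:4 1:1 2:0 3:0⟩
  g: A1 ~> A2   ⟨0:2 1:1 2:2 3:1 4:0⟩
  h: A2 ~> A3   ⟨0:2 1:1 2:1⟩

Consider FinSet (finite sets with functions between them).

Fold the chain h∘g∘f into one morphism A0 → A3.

Answer: ⟨0:2 1:1 2:1 3:1⟩

Derivation:
  0 f~>4 g~>0 h~>2
  1 f~>1 g~>1 h~>1
  2 f~>0 g~>2 h~>1
  3 f~>0 g~>2 h~>1
composite: ⟨0:2 1:1 2:1 3:1⟩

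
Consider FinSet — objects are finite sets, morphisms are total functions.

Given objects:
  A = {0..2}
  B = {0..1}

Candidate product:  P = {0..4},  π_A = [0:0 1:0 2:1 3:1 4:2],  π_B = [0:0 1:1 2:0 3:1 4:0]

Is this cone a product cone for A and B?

|A|·|B| = 3·2 = 6;  |P| = 5
  → cardinalities differ; no bijection possible.

Answer: NOT A VALID PRODUCT — |P|=5 ≠ |A|·|B|=6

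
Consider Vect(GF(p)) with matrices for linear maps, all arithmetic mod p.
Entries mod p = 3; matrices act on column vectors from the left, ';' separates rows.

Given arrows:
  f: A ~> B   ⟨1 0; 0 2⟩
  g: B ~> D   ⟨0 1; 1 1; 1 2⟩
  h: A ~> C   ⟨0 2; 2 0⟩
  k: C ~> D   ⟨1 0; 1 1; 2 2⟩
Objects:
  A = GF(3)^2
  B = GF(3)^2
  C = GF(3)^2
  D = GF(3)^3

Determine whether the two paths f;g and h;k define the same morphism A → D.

Answer: DOES NOT COMMUTE

Trace:
Along f;g (path 1):
  e0=[1,0] f~>[1,0] g~>[0,1,1]
  e1=[0,1] f~>[0,2] g~>[2,2,1]
  ⟦path⟧₁ = ⟨0 2; 1 2; 1 1⟩
Along h;k (path 2):
  e0=[1,0] h~>[0,2] k~>[0,2,1]
  e1=[0,1] h~>[2,0] k~>[2,2,1]
  ⟦path⟧₂ = ⟨0 2; 2 2; 1 1⟩
Equal? distinct morphisms ✗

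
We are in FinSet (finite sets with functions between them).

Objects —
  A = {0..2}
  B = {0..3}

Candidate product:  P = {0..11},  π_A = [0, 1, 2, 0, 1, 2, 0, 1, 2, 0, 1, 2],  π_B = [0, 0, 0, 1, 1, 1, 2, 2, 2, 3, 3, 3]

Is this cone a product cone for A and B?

Answer: VALID PRODUCT

Work:
|A|·|B| = 3·4 = 12;  |P| = 12
Check the pairing map k ↦ (π_A(k), π_B(k)):
  0 ↦ (0,0)
  1 ↦ (1,0)
  2 ↦ (2,0)
  3 ↦ (0,1)
  4 ↦ (1,1)
  5 ↦ (2,1)
  6 ↦ (0,2)
  7 ↦ (1,2)
  8 ↦ (2,2)
  9 ↦ (0,3)
  10 ↦ (1,3)
  11 ↦ (2,3)
distinct pairs in image: 12 / 12 needed
  → bijection onto A×B; projections well-typed.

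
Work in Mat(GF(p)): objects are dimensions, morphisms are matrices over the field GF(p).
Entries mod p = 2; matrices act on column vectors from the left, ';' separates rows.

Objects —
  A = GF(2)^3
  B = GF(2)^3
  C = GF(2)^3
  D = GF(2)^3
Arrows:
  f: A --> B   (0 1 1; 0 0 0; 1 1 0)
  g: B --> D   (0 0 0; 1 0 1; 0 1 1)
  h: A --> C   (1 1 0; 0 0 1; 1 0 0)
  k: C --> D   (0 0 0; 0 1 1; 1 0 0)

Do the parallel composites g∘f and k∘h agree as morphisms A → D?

Along f;g (path 1):
  e0=(1,0,0) f-->(0,0,1) g-->(0,1,1)
  e1=(0,1,0) f-->(1,0,1) g-->(0,0,1)
  e2=(0,0,1) f-->(1,0,0) g-->(0,1,0)
  composite₁ = (0 0 0; 1 0 1; 1 1 0)
Along h;k (path 2):
  e0=(1,0,0) h-->(1,0,1) k-->(0,1,1)
  e1=(0,1,0) h-->(1,0,0) k-->(0,0,1)
  e2=(0,0,1) h-->(0,1,0) k-->(0,1,0)
  composite₂ = (0 0 0; 1 0 1; 1 1 0)
Equal? same morphism ✓

Answer: COMMUTES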